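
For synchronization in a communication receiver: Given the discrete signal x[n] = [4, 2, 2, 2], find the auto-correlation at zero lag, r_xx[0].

The auto-correlation at zero lag r_xx[0] equals the signal energy.
r_xx[0] = sum of x[n]^2 = 4^2 + 2^2 + 2^2 + 2^2
= 16 + 4 + 4 + 4 = 28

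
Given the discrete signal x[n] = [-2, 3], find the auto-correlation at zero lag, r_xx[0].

The auto-correlation at zero lag r_xx[0] equals the signal energy.
r_xx[0] = sum of x[n]^2 = (-2)^2 + 3^2
= 4 + 9 = 13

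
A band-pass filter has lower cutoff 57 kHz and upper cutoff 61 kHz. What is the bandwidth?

Bandwidth = f_high - f_low
= 61 kHz - 57 kHz = 4 kHz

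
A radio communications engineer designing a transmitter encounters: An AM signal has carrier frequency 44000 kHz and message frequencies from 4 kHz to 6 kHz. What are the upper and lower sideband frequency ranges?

Upper sideband (USB) = fc + [fm_low, fm_high] = 44000 + [4, 6] = [44004, 44006] kHz
Lower sideband (LSB) = fc - [fm_high, fm_low] = 44000 - [6, 4] = [43994, 43996] kHz
Total occupied spectrum: 43994 kHz to 44006 kHz (plus carrier at 44000 kHz)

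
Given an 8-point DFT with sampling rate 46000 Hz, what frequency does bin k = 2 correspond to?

The frequency of DFT bin k is: f_k = k * f_s / N
f_2 = 2 * 46000 / 8 = 11500 Hz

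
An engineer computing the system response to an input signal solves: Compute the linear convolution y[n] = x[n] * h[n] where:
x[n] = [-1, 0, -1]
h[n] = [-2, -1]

y[n] = sum_k x[k]*h[n-k]. Output length = len(x) + len(h) - 1 = 3 + 2 - 1 = 4.
y[0] = -1*-2 = 2
y[1] = 0*-2 + -1*-1 = 1
y[2] = -1*-2 + 0*-1 = 2
y[3] = -1*-1 = 1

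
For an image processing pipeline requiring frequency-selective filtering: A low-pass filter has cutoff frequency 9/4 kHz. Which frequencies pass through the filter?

A low-pass filter passes all frequencies below the cutoff frequency 9/4 kHz and attenuates higher frequencies.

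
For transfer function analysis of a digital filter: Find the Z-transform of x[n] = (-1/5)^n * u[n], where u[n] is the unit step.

The Z-transform of a^n * u[n] is z/(z-a) for |z| > |a|.
Here a = -1/5, so X(z) = z/(z - (-1/5)) = 5z/(5z + 1)
ROC: |z| > 1/5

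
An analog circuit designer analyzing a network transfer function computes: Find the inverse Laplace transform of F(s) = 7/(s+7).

Standard pair: k/(s+a) <-> k*e^(-at)*u(t)
With k=7, a=7: f(t) = 7*e^(-7t)*u(t)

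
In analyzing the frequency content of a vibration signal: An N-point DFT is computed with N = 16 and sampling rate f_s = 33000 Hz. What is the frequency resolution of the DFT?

DFT frequency resolution = f_s / N
= 33000 / 16 = 4125/2 Hz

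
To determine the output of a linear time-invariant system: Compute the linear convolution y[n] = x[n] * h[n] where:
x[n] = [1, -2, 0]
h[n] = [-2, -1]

y[n] = sum_k x[k]*h[n-k]. Output length = len(x) + len(h) - 1 = 3 + 2 - 1 = 4.
y[0] = 1*-2 = -2
y[1] = -2*-2 + 1*-1 = 3
y[2] = 0*-2 + -2*-1 = 2
y[3] = 0*-1 = 0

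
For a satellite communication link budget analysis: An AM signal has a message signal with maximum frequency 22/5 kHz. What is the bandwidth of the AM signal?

In AM (double-sideband), the bandwidth is twice the message frequency.
BW = 2 * f_m = 2 * 22/5 kHz = 44/5 kHz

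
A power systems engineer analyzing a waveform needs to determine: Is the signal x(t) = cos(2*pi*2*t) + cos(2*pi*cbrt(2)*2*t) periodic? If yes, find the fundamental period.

f1 = 2 Hz, f2 = 2*cbrt(2) Hz
Ratio f2/f1 = cbrt(2), which is irrational.
Since the frequency ratio is irrational, no common period exists.
The signal is not periodic.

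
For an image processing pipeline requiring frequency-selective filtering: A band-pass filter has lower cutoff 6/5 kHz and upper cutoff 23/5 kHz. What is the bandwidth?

Bandwidth = f_high - f_low
= 23/5 kHz - 6/5 kHz = 17/5 kHz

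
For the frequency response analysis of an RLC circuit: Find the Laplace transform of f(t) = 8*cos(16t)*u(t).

Standard pair: cos(wt)*u(t) <-> s/(s^2+w^2)
With w = 16: L{8*cos(16t)*u(t)} = 8s/(s^2+256)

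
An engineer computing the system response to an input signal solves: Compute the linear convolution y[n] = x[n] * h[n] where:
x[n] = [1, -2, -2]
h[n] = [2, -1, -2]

y[n] = sum_k x[k]*h[n-k]. Output length = len(x) + len(h) - 1 = 3 + 3 - 1 = 5.
y[0] = 1*2 = 2
y[1] = -2*2 + 1*-1 = -5
y[2] = -2*2 + -2*-1 + 1*-2 = -4
y[3] = -2*-1 + -2*-2 = 6
y[4] = -2*-2 = 4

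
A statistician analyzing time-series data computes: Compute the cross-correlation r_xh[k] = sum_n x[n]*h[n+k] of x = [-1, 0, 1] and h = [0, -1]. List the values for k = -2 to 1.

Both sequences indexed from 0 and zero outside their support.
Lags with overlap: k = -2 to 1.
  r_xh[-2] = x[2]*h[0] = 0
  r_xh[-1] = x[1]*h[0] + x[2]*h[1] = -1
  r_xh[0] = x[0]*h[0] + x[1]*h[1] = 0
  r_xh[1] = x[0]*h[1] = 1
r_xh = [0, -1, 0, 1] (for k = -2, ..., 1)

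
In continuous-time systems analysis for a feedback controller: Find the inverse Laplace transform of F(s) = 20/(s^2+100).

Standard pair: w/(s^2+w^2) <-> sin(wt)*u(t)
Recognize w^2 = 100, so w = 10; numerator 20 = 2*10.
f(t) = 2*sin(10t)*u(t)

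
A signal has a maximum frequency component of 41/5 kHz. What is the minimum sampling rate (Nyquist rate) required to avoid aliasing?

By the Nyquist-Shannon sampling theorem,
the minimum sampling rate (Nyquist rate) must be at least 2 * f_max.
Nyquist rate = 2 * 41/5 kHz = 82/5 kHz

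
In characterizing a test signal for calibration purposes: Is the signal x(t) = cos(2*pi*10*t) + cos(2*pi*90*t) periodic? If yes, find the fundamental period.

f1 = 10 Hz, f2 = 90 Hz
Period T1 = 1/10, T2 = 1/90
Ratio T1/T2 = 90/10, which is rational.
The signal is periodic with fundamental period T = 1/GCD(10,90) = 1/10 s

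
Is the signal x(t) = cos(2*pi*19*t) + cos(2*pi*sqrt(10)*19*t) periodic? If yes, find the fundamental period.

f1 = 19 Hz, f2 = 19*sqrt(10) Hz
Ratio f2/f1 = sqrt(10), which is irrational.
Since the frequency ratio is irrational, no common period exists.
The signal is not periodic.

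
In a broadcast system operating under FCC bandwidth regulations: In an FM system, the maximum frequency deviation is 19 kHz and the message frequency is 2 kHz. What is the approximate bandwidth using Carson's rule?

Carson's rule: BW = 2*(delta_f + f_m)
= 2*(19 + 2) kHz = 42 kHz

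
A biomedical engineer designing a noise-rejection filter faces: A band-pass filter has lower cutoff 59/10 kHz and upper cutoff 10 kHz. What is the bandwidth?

Bandwidth = f_high - f_low
= 10 kHz - 59/10 kHz = 41/10 kHz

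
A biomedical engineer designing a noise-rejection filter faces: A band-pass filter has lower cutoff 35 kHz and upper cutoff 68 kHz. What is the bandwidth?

Bandwidth = f_high - f_low
= 68 kHz - 35 kHz = 33 kHz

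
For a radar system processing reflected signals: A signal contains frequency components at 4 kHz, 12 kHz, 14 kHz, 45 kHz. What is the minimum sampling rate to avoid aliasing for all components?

The highest frequency component is f_max = 45 kHz.
Nyquist rate = 2 * f_max = 2 * 45 kHz = 90 kHz.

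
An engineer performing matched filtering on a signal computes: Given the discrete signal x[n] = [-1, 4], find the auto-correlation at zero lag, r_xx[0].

The auto-correlation at zero lag r_xx[0] equals the signal energy.
r_xx[0] = sum of x[n]^2 = (-1)^2 + 4^2
= 1 + 16 = 17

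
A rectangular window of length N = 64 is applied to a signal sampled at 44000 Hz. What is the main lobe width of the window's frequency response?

For a rectangular window of length N,
the main lobe width in frequency is 2*f_s/N.
= 2*44000/64 = 1375 Hz
This determines the minimum frequency separation for resolving two sinusoids.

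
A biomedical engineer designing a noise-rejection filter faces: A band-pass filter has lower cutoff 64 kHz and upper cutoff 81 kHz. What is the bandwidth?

Bandwidth = f_high - f_low
= 81 kHz - 64 kHz = 17 kHz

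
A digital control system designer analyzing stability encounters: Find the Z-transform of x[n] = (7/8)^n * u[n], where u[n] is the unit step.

The Z-transform of a^n * u[n] is z/(z-a) for |z| > |a|.
Here a = 7/8, so X(z) = z/(z - (7/8)) = 8z/(8z - 7)
ROC: |z| > 7/8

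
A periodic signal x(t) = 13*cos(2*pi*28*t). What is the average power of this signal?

Average power of A*cos(wt) is A^2/2.
P = 13^2 / 2 = 169/2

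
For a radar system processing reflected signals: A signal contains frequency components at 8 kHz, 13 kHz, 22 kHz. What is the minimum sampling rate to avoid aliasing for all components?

The highest frequency component is f_max = 22 kHz.
Nyquist rate = 2 * f_max = 2 * 22 kHz = 44 kHz.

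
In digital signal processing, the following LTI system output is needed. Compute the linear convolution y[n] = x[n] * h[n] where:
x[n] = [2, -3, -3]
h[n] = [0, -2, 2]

y[n] = sum_k x[k]*h[n-k]. Output length = len(x) + len(h) - 1 = 3 + 3 - 1 = 5.
y[0] = 2*0 = 0
y[1] = -3*0 + 2*-2 = -4
y[2] = -3*0 + -3*-2 + 2*2 = 10
y[3] = -3*-2 + -3*2 = 0
y[4] = -3*2 = -6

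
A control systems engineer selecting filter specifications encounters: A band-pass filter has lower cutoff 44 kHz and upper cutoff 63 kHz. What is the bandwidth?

Bandwidth = f_high - f_low
= 63 kHz - 44 kHz = 19 kHz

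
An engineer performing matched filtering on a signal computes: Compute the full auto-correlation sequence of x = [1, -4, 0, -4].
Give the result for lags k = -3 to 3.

r_xx[k] = sum_m x[m]*x[m+k], indexed from 0, for k = -3 to 3:
  r_xx[-3] = x[3]*x[0] = -4
  r_xx[-2] = x[2]*x[0] + x[3]*x[1] = 16
  r_xx[-1] = x[1]*x[0] + x[2]*x[1] + x[3]*x[2] = -4
  r_xx[0] = x[0]*x[0] + x[1]*x[1] + x[2]*x[2] + x[3]*x[3] = 33
  r_xx[1] = x[0]*x[1] + x[1]*x[2] + x[2]*x[3] = -4
  r_xx[2] = x[0]*x[2] + x[1]*x[3] = 16
  r_xx[3] = x[0]*x[3] = -4
r_xx = [-4, 16, -4, 33, -4, 16, -4]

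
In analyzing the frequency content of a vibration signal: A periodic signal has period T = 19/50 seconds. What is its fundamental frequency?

The fundamental frequency is the reciprocal of the period.
f = 1/T = 1/(19/50) = 50/19 Hz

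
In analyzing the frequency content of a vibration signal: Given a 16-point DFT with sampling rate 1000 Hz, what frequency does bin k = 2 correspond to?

The frequency of DFT bin k is: f_k = k * f_s / N
f_2 = 2 * 1000 / 16 = 125 Hz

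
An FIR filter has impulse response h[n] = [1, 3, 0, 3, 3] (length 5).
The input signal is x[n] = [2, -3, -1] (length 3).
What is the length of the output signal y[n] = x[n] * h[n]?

For linear convolution, the output length is:
len(y) = len(x) + len(h) - 1 = 3 + 5 - 1 = 7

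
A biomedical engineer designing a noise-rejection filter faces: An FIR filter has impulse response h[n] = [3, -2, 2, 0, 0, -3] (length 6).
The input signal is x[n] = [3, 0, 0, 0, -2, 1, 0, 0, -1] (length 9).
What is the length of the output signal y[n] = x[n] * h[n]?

For linear convolution, the output length is:
len(y) = len(x) + len(h) - 1 = 9 + 6 - 1 = 14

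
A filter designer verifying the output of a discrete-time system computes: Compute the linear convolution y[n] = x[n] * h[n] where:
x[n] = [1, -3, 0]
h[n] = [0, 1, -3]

y[n] = sum_k x[k]*h[n-k]. Output length = len(x) + len(h) - 1 = 3 + 3 - 1 = 5.
y[0] = 1*0 = 0
y[1] = -3*0 + 1*1 = 1
y[2] = 0*0 + -3*1 + 1*-3 = -6
y[3] = 0*1 + -3*-3 = 9
y[4] = 0*-3 = 0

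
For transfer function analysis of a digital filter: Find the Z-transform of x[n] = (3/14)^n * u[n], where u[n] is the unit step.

The Z-transform of a^n * u[n] is z/(z-a) for |z| > |a|.
Here a = 3/14, so X(z) = z/(z - (3/14)) = 14z/(14z - 3)
ROC: |z| > 3/14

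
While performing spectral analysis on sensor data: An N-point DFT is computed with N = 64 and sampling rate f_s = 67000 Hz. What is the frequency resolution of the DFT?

DFT frequency resolution = f_s / N
= 67000 / 64 = 8375/8 Hz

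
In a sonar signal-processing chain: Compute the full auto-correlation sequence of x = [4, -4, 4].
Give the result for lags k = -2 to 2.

r_xx[k] = sum_m x[m]*x[m+k], indexed from 0, for k = -2 to 2:
  r_xx[-2] = x[2]*x[0] = 16
  r_xx[-1] = x[1]*x[0] + x[2]*x[1] = -32
  r_xx[0] = x[0]*x[0] + x[1]*x[1] + x[2]*x[2] = 48
  r_xx[1] = x[0]*x[1] + x[1]*x[2] = -32
  r_xx[2] = x[0]*x[2] = 16
r_xx = [16, -32, 48, -32, 16]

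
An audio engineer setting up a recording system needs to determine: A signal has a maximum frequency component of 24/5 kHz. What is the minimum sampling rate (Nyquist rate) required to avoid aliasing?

By the Nyquist-Shannon sampling theorem,
the minimum sampling rate (Nyquist rate) must be at least 2 * f_max.
Nyquist rate = 2 * 24/5 kHz = 48/5 kHz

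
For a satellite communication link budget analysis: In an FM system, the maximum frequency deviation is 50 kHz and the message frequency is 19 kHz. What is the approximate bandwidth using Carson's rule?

Carson's rule: BW = 2*(delta_f + f_m)
= 2*(50 + 19) kHz = 138 kHz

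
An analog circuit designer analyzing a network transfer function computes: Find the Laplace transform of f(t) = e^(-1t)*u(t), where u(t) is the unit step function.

Standard Laplace transform pair:
e^(-at)*u(t) <-> 1/(s+a)
With a = 1: L{e^(-1t)*u(t)} = 1/(s+1), ROC: Re(s) > -1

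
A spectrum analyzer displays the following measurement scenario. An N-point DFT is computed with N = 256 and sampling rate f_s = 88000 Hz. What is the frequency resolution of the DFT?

DFT frequency resolution = f_s / N
= 88000 / 256 = 1375/4 Hz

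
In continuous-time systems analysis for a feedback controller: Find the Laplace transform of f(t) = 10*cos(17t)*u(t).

Standard pair: cos(wt)*u(t) <-> s/(s^2+w^2)
With w = 17: L{10*cos(17t)*u(t)} = 10s/(s^2+289)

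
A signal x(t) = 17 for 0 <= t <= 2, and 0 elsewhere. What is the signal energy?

Energy = integral of |x(t)|^2 dt over the signal duration
= 17^2 * 2 = 289 * 2 = 578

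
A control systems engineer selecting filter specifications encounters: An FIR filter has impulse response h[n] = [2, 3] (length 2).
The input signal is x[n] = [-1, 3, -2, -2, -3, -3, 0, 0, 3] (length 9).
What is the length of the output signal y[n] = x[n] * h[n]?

For linear convolution, the output length is:
len(y) = len(x) + len(h) - 1 = 9 + 2 - 1 = 10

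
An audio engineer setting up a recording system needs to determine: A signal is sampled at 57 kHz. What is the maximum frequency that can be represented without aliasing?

The maximum frequency that can be represented without aliasing
is the Nyquist frequency: f_max = f_s / 2 = 57 kHz / 2 = 57/2 kHz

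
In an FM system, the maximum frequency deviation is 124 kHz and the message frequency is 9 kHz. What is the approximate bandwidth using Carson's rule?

Carson's rule: BW = 2*(delta_f + f_m)
= 2*(124 + 9) kHz = 266 kHz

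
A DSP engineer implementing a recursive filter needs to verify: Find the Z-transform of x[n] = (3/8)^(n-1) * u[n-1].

Time-shifting property: if X(z) = Z{x[n]}, then Z{x[n-d]} = z^(-d) * X(z)
X(z) = z/(z - 3/8) for x[n] = (3/8)^n * u[n]
Z{x[n-1]} = z^(-1) * z/(z - 3/8) = 1/(z - 3/8)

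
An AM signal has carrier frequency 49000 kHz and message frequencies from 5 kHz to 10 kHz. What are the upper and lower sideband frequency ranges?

Upper sideband (USB) = fc + [fm_low, fm_high] = 49000 + [5, 10] = [49005, 49010] kHz
Lower sideband (LSB) = fc - [fm_high, fm_low] = 49000 - [10, 5] = [48990, 48995] kHz
Total occupied spectrum: 48990 kHz to 49010 kHz (plus carrier at 49000 kHz)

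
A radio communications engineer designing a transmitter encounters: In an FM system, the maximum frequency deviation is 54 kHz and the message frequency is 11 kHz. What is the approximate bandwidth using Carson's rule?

Carson's rule: BW = 2*(delta_f + f_m)
= 2*(54 + 11) kHz = 130 kHz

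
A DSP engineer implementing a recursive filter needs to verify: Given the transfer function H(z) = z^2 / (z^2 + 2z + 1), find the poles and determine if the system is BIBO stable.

Poles are roots of the denominator: z^2 + 2z + 1 = 0.
Quadratic formula: z = [-(2) +/- sqrt((2)^2 - 4*(1))] / 2
Discriminant = 4 - 4 = 0; sqrt = 0.
z = (-2 +/- 0) / 2 = -1 (repeated root).
|p1| = 1, |p2| = 1.
For BIBO stability, all poles must lie inside the unit circle (|p| < 1).
System is UNSTABLE since at least one |p| >= 1.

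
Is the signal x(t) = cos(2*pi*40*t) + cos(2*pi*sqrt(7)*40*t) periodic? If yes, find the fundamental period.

f1 = 40 Hz, f2 = 40*sqrt(7) Hz
Ratio f2/f1 = sqrt(7), which is irrational.
Since the frequency ratio is irrational, no common period exists.
The signal is not periodic.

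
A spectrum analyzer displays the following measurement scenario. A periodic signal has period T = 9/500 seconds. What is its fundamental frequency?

The fundamental frequency is the reciprocal of the period.
f = 1/T = 1/(9/500) = 500/9 Hz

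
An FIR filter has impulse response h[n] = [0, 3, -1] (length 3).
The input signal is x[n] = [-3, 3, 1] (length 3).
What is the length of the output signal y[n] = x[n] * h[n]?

For linear convolution, the output length is:
len(y) = len(x) + len(h) - 1 = 3 + 3 - 1 = 5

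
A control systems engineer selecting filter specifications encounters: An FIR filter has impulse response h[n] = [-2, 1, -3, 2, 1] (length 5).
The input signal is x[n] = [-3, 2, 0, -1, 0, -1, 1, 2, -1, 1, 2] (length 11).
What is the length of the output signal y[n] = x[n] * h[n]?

For linear convolution, the output length is:
len(y) = len(x) + len(h) - 1 = 11 + 5 - 1 = 15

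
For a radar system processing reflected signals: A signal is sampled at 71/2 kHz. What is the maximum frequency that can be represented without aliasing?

The maximum frequency that can be represented without aliasing
is the Nyquist frequency: f_max = f_s / 2 = 71/2 kHz / 2 = 71/4 kHz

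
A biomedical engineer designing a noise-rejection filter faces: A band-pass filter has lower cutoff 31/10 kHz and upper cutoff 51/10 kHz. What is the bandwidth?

Bandwidth = f_high - f_low
= 51/10 kHz - 31/10 kHz = 2 kHz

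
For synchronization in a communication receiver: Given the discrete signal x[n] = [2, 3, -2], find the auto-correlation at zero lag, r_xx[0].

The auto-correlation at zero lag r_xx[0] equals the signal energy.
r_xx[0] = sum of x[n]^2 = 2^2 + 3^2 + (-2)^2
= 4 + 9 + 4 = 17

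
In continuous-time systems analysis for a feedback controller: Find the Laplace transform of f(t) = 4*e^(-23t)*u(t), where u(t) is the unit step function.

Standard Laplace transform pair:
e^(-at)*u(t) <-> 1/(s+a)
With a = 23: L{4*e^(-23t)*u(t)} = 4/(s+23), ROC: Re(s) > -23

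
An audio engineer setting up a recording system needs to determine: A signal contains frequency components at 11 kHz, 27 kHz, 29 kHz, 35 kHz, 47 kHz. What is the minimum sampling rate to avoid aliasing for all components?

The highest frequency component is f_max = 47 kHz.
Nyquist rate = 2 * f_max = 2 * 47 kHz = 94 kHz.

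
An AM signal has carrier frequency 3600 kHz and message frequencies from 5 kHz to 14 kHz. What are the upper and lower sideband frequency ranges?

Upper sideband (USB) = fc + [fm_low, fm_high] = 3600 + [5, 14] = [3605, 3614] kHz
Lower sideband (LSB) = fc - [fm_high, fm_low] = 3600 - [14, 5] = [3586, 3595] kHz
Total occupied spectrum: 3586 kHz to 3614 kHz (plus carrier at 3600 kHz)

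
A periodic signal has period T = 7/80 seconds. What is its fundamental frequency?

The fundamental frequency is the reciprocal of the period.
f = 1/T = 1/(7/80) = 80/7 Hz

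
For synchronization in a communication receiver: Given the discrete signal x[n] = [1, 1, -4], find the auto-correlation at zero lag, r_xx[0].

The auto-correlation at zero lag r_xx[0] equals the signal energy.
r_xx[0] = sum of x[n]^2 = 1^2 + 1^2 + (-4)^2
= 1 + 1 + 16 = 18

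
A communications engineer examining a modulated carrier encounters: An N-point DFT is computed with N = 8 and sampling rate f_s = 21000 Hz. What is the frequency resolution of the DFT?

DFT frequency resolution = f_s / N
= 21000 / 8 = 2625 Hz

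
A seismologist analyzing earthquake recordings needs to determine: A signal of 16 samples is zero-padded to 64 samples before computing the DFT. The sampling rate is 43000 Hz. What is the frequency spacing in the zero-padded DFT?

Original DFT: N = 16, resolution = f_s/N = 43000/16 = 5375/2 Hz
Zero-padded DFT: N = 64, resolution = f_s/N = 43000/64 = 5375/8 Hz
Zero-padding interpolates the spectrum (finer frequency grid)
but does NOT improve the true spectral resolution (ability to resolve close frequencies).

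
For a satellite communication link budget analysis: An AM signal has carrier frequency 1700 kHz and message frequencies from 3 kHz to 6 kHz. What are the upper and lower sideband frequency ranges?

Upper sideband (USB) = fc + [fm_low, fm_high] = 1700 + [3, 6] = [1703, 1706] kHz
Lower sideband (LSB) = fc - [fm_high, fm_low] = 1700 - [6, 3] = [1694, 1697] kHz
Total occupied spectrum: 1694 kHz to 1706 kHz (plus carrier at 1700 kHz)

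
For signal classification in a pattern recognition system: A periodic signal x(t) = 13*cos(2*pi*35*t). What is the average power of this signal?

Average power of A*cos(wt) is A^2/2.
P = 13^2 / 2 = 169/2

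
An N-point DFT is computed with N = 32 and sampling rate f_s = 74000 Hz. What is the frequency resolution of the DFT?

DFT frequency resolution = f_s / N
= 74000 / 32 = 4625/2 Hz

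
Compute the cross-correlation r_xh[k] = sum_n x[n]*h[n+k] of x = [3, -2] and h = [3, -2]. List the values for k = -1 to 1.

Both sequences indexed from 0 and zero outside their support.
Lags with overlap: k = -1 to 1.
  r_xh[-1] = x[1]*h[0] = -6
  r_xh[0] = x[0]*h[0] + x[1]*h[1] = 13
  r_xh[1] = x[0]*h[1] = -6
r_xh = [-6, 13, -6] (for k = -1, ..., 1)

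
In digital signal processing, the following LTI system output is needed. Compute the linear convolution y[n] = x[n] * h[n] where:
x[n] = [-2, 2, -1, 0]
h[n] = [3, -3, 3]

y[n] = sum_k x[k]*h[n-k]. Output length = len(x) + len(h) - 1 = 4 + 3 - 1 = 6.
y[0] = -2*3 = -6
y[1] = 2*3 + -2*-3 = 12
y[2] = -1*3 + 2*-3 + -2*3 = -15
y[3] = 0*3 + -1*-3 + 2*3 = 9
y[4] = 0*-3 + -1*3 = -3
y[5] = 0*3 = 0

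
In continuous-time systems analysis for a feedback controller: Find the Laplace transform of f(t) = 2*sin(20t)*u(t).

Standard pair: sin(wt)*u(t) <-> w/(s^2+w^2)
With w = 20: L{2*sin(20t)*u(t)} = 40/(s^2+400)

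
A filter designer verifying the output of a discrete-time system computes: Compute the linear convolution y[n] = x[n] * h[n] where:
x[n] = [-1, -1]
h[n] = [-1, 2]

y[n] = sum_k x[k]*h[n-k]. Output length = len(x) + len(h) - 1 = 2 + 2 - 1 = 3.
y[0] = -1*-1 = 1
y[1] = -1*-1 + -1*2 = -1
y[2] = -1*2 = -2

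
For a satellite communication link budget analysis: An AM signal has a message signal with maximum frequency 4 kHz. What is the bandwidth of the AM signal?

In AM (double-sideband), the bandwidth is twice the message frequency.
BW = 2 * f_m = 2 * 4 kHz = 8 kHz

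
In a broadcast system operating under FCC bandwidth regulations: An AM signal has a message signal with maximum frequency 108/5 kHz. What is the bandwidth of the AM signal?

In AM (double-sideband), the bandwidth is twice the message frequency.
BW = 2 * f_m = 2 * 108/5 kHz = 216/5 kHz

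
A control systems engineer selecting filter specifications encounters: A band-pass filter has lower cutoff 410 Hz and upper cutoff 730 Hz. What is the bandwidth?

Bandwidth = f_high - f_low
= 730 Hz - 410 Hz = 320 Hz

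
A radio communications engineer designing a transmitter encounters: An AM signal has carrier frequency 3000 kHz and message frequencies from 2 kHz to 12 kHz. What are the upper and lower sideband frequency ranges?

Upper sideband (USB) = fc + [fm_low, fm_high] = 3000 + [2, 12] = [3002, 3012] kHz
Lower sideband (LSB) = fc - [fm_high, fm_low] = 3000 - [12, 2] = [2988, 2998] kHz
Total occupied spectrum: 2988 kHz to 3012 kHz (plus carrier at 3000 kHz)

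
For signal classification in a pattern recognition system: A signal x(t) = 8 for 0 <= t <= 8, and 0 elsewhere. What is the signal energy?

Energy = integral of |x(t)|^2 dt over the signal duration
= 8^2 * 8 = 64 * 8 = 512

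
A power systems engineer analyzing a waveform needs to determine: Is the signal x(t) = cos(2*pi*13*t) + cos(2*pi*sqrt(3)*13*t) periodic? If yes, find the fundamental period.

f1 = 13 Hz, f2 = 13*sqrt(3) Hz
Ratio f2/f1 = sqrt(3), which is irrational.
Since the frequency ratio is irrational, no common period exists.
The signal is not periodic.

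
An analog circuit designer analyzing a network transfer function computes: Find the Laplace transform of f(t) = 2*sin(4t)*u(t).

Standard pair: sin(wt)*u(t) <-> w/(s^2+w^2)
With w = 4: L{2*sin(4t)*u(t)} = 8/(s^2+16)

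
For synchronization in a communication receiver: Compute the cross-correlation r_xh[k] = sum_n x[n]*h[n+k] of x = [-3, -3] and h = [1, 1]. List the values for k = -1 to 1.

Both sequences indexed from 0 and zero outside their support.
Lags with overlap: k = -1 to 1.
  r_xh[-1] = x[1]*h[0] = -3
  r_xh[0] = x[0]*h[0] + x[1]*h[1] = -6
  r_xh[1] = x[0]*h[1] = -3
r_xh = [-3, -6, -3] (for k = -1, ..., 1)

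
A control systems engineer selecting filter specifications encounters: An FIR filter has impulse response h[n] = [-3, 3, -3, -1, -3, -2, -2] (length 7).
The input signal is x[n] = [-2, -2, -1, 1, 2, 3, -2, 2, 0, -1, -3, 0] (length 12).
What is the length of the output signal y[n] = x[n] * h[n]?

For linear convolution, the output length is:
len(y) = len(x) + len(h) - 1 = 12 + 7 - 1 = 18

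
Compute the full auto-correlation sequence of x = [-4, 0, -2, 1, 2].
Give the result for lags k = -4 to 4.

r_xx[k] = sum_m x[m]*x[m+k], indexed from 0, for k = -4 to 4:
  r_xx[-4] = x[4]*x[0] = -8
  r_xx[-3] = x[3]*x[0] + x[4]*x[1] = -4
  r_xx[-2] = x[2]*x[0] + x[3]*x[1] + x[4]*x[2] = 4
  r_xx[-1] = x[1]*x[0] + x[2]*x[1] + x[3]*x[2] + x[4]*x[3] = 0
  r_xx[0] = x[0]*x[0] + x[1]*x[1] + x[2]*x[2] + x[3]*x[3] + x[4]*x[4] = 25
  r_xx[1] = x[0]*x[1] + x[1]*x[2] + x[2]*x[3] + x[3]*x[4] = 0
  r_xx[2] = x[0]*x[2] + x[1]*x[3] + x[2]*x[4] = 4
  r_xx[3] = x[0]*x[3] + x[1]*x[4] = -4
  r_xx[4] = x[0]*x[4] = -8
r_xx = [-8, -4, 4, 0, 25, 0, 4, -4, -8]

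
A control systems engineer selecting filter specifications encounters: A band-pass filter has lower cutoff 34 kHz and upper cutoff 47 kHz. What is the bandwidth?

Bandwidth = f_high - f_low
= 47 kHz - 34 kHz = 13 kHz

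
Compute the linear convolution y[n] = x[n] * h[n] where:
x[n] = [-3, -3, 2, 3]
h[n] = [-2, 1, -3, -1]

y[n] = sum_k x[k]*h[n-k]. Output length = len(x) + len(h) - 1 = 4 + 4 - 1 = 7.
y[0] = -3*-2 = 6
y[1] = -3*-2 + -3*1 = 3
y[2] = 2*-2 + -3*1 + -3*-3 = 2
y[3] = 3*-2 + 2*1 + -3*-3 + -3*-1 = 8
y[4] = 3*1 + 2*-3 + -3*-1 = 0
y[5] = 3*-3 + 2*-1 = -11
y[6] = 3*-1 = -3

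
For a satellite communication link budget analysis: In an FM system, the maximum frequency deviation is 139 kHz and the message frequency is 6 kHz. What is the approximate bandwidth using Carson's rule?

Carson's rule: BW = 2*(delta_f + f_m)
= 2*(139 + 6) kHz = 290 kHz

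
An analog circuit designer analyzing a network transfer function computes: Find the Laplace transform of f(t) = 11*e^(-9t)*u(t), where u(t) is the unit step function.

Standard Laplace transform pair:
e^(-at)*u(t) <-> 1/(s+a)
With a = 9: L{11*e^(-9t)*u(t)} = 11/(s+9), ROC: Re(s) > -9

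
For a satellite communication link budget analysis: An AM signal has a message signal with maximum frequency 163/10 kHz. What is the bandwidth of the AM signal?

In AM (double-sideband), the bandwidth is twice the message frequency.
BW = 2 * f_m = 2 * 163/10 kHz = 163/5 kHz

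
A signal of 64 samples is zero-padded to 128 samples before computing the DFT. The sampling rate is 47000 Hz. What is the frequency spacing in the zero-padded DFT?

Original DFT: N = 64, resolution = f_s/N = 47000/64 = 5875/8 Hz
Zero-padded DFT: N = 128, resolution = f_s/N = 47000/128 = 5875/16 Hz
Zero-padding interpolates the spectrum (finer frequency grid)
but does NOT improve the true spectral resolution (ability to resolve close frequencies).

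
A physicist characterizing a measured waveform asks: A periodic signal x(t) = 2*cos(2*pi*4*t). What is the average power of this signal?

Average power of A*cos(wt) is A^2/2.
P = 2^2 / 2 = 4/2 = 2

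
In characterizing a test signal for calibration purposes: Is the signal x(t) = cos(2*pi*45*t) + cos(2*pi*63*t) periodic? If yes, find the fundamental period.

f1 = 45 Hz, f2 = 63 Hz
Period T1 = 1/45, T2 = 1/63
Ratio T1/T2 = 63/45, which is rational.
The signal is periodic with fundamental period T = 1/GCD(45,63) = 1/9 s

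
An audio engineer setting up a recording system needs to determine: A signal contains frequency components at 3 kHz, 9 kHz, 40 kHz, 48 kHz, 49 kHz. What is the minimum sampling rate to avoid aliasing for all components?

The highest frequency component is f_max = 49 kHz.
Nyquist rate = 2 * f_max = 2 * 49 kHz = 98 kHz.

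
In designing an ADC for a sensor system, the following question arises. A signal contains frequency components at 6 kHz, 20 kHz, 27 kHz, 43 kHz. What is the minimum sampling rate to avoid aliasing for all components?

The highest frequency component is f_max = 43 kHz.
Nyquist rate = 2 * f_max = 2 * 43 kHz = 86 kHz.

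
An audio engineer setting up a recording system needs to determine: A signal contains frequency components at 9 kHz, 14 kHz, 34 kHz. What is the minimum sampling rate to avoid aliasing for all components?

The highest frequency component is f_max = 34 kHz.
Nyquist rate = 2 * f_max = 2 * 34 kHz = 68 kHz.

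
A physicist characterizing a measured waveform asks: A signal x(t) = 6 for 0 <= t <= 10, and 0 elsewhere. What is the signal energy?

Energy = integral of |x(t)|^2 dt over the signal duration
= 6^2 * 10 = 36 * 10 = 360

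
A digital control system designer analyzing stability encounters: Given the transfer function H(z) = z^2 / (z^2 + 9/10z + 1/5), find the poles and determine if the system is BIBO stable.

Poles are roots of the denominator: z^2 + 9/10z + 1/5 = 0.
Quadratic formula: z = [-(9/10) +/- sqrt((9/10)^2 - 4*(1/5))] / 2
Discriminant = 81/100 - 4/5 = 1/100; sqrt = 1/10.
z = (-9/10 +/- 1/10) / 2 => z = -2/5 or z = -1/2.
|p1| = 1/2, |p2| = 2/5.
For BIBO stability, all poles must lie inside the unit circle (|p| < 1).
System is STABLE since both |p| < 1.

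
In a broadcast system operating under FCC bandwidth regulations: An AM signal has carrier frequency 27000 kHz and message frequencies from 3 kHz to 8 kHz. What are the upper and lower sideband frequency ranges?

Upper sideband (USB) = fc + [fm_low, fm_high] = 27000 + [3, 8] = [27003, 27008] kHz
Lower sideband (LSB) = fc - [fm_high, fm_low] = 27000 - [8, 3] = [26992, 26997] kHz
Total occupied spectrum: 26992 kHz to 27008 kHz (plus carrier at 27000 kHz)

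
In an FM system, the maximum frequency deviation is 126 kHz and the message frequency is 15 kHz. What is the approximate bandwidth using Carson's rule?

Carson's rule: BW = 2*(delta_f + f_m)
= 2*(126 + 15) kHz = 282 kHz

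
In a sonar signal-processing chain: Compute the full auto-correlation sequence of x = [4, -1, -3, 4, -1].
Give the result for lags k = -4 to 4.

r_xx[k] = sum_m x[m]*x[m+k], indexed from 0, for k = -4 to 4:
  r_xx[-4] = x[4]*x[0] = -4
  r_xx[-3] = x[3]*x[0] + x[4]*x[1] = 17
  r_xx[-2] = x[2]*x[0] + x[3]*x[1] + x[4]*x[2] = -13
  r_xx[-1] = x[1]*x[0] + x[2]*x[1] + x[3]*x[2] + x[4]*x[3] = -17
  r_xx[0] = x[0]*x[0] + x[1]*x[1] + x[2]*x[2] + x[3]*x[3] + x[4]*x[4] = 43
  r_xx[1] = x[0]*x[1] + x[1]*x[2] + x[2]*x[3] + x[3]*x[4] = -17
  r_xx[2] = x[0]*x[2] + x[1]*x[3] + x[2]*x[4] = -13
  r_xx[3] = x[0]*x[3] + x[1]*x[4] = 17
  r_xx[4] = x[0]*x[4] = -4
r_xx = [-4, 17, -13, -17, 43, -17, -13, 17, -4]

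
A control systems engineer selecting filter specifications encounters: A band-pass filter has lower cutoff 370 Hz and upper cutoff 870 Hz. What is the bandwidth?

Bandwidth = f_high - f_low
= 870 Hz - 370 Hz = 500 Hz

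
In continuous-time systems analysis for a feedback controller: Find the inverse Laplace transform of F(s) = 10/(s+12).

Standard pair: k/(s+a) <-> k*e^(-at)*u(t)
With k=10, a=12: f(t) = 10*e^(-12t)*u(t)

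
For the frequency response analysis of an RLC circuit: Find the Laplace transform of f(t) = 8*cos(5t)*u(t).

Standard pair: cos(wt)*u(t) <-> s/(s^2+w^2)
With w = 5: L{8*cos(5t)*u(t)} = 8s/(s^2+25)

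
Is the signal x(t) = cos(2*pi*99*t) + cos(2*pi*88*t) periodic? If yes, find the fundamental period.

f1 = 99 Hz, f2 = 88 Hz
Period T1 = 1/99, T2 = 1/88
Ratio T1/T2 = 88/99, which is rational.
The signal is periodic with fundamental period T = 1/GCD(99,88) = 1/11 s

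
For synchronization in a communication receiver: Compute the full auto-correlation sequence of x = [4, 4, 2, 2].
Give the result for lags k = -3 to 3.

r_xx[k] = sum_m x[m]*x[m+k], indexed from 0, for k = -3 to 3:
  r_xx[-3] = x[3]*x[0] = 8
  r_xx[-2] = x[2]*x[0] + x[3]*x[1] = 16
  r_xx[-1] = x[1]*x[0] + x[2]*x[1] + x[3]*x[2] = 28
  r_xx[0] = x[0]*x[0] + x[1]*x[1] + x[2]*x[2] + x[3]*x[3] = 40
  r_xx[1] = x[0]*x[1] + x[1]*x[2] + x[2]*x[3] = 28
  r_xx[2] = x[0]*x[2] + x[1]*x[3] = 16
  r_xx[3] = x[0]*x[3] = 8
r_xx = [8, 16, 28, 40, 28, 16, 8]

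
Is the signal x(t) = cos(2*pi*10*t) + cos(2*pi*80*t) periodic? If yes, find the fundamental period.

f1 = 10 Hz, f2 = 80 Hz
Period T1 = 1/10, T2 = 1/80
Ratio T1/T2 = 80/10, which is rational.
The signal is periodic with fundamental period T = 1/GCD(10,80) = 1/10 s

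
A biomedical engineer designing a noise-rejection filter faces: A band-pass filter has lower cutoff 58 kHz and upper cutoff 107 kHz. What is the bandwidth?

Bandwidth = f_high - f_low
= 107 kHz - 58 kHz = 49 kHz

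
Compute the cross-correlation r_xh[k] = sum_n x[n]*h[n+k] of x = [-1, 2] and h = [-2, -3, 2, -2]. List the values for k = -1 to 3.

Both sequences indexed from 0 and zero outside their support.
Lags with overlap: k = -1 to 3.
  r_xh[-1] = x[1]*h[0] = -4
  r_xh[0] = x[0]*h[0] + x[1]*h[1] = -4
  r_xh[1] = x[0]*h[1] + x[1]*h[2] = 7
  r_xh[2] = x[0]*h[2] + x[1]*h[3] = -6
  r_xh[3] = x[0]*h[3] = 2
r_xh = [-4, -4, 7, -6, 2] (for k = -1, ..., 3)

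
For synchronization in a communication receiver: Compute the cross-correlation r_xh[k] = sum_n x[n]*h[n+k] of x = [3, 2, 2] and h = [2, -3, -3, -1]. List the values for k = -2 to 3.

Both sequences indexed from 0 and zero outside their support.
Lags with overlap: k = -2 to 3.
  r_xh[-2] = x[2]*h[0] = 4
  r_xh[-1] = x[1]*h[0] + x[2]*h[1] = -2
  r_xh[0] = x[0]*h[0] + x[1]*h[1] + x[2]*h[2] = -6
  r_xh[1] = x[0]*h[1] + x[1]*h[2] + x[2]*h[3] = -17
  r_xh[2] = x[0]*h[2] + x[1]*h[3] = -11
  r_xh[3] = x[0]*h[3] = -3
r_xh = [4, -2, -6, -17, -11, -3] (for k = -2, ..., 3)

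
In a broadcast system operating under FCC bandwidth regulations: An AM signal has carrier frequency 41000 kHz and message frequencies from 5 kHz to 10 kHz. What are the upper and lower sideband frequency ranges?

Upper sideband (USB) = fc + [fm_low, fm_high] = 41000 + [5, 10] = [41005, 41010] kHz
Lower sideband (LSB) = fc - [fm_high, fm_low] = 41000 - [10, 5] = [40990, 40995] kHz
Total occupied spectrum: 40990 kHz to 41010 kHz (plus carrier at 41000 kHz)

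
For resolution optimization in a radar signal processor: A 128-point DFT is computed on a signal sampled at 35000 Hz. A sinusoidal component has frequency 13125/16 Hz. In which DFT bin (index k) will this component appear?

DFT frequency resolution = f_s/N = 35000/128 = 4375/16 Hz
Bin index k = f_signal / resolution = 13125/16 / 4375/16 = 3
The signal frequency 13125/16 Hz falls in DFT bin k = 3.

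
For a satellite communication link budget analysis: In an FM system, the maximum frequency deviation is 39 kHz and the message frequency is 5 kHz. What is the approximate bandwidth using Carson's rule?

Carson's rule: BW = 2*(delta_f + f_m)
= 2*(39 + 5) kHz = 88 kHz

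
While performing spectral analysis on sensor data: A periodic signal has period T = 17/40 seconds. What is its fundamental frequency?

The fundamental frequency is the reciprocal of the period.
f = 1/T = 1/(17/40) = 40/17 Hz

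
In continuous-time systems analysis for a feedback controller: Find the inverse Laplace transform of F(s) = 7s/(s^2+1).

Standard pair: s/(s^2+w^2) <-> cos(wt)*u(t)
With k=7, w=1: f(t) = 7*cos(t)*u(t)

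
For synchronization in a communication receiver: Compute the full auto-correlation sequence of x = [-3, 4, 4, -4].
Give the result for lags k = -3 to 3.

r_xx[k] = sum_m x[m]*x[m+k], indexed from 0, for k = -3 to 3:
  r_xx[-3] = x[3]*x[0] = 12
  r_xx[-2] = x[2]*x[0] + x[3]*x[1] = -28
  r_xx[-1] = x[1]*x[0] + x[2]*x[1] + x[3]*x[2] = -12
  r_xx[0] = x[0]*x[0] + x[1]*x[1] + x[2]*x[2] + x[3]*x[3] = 57
  r_xx[1] = x[0]*x[1] + x[1]*x[2] + x[2]*x[3] = -12
  r_xx[2] = x[0]*x[2] + x[1]*x[3] = -28
  r_xx[3] = x[0]*x[3] = 12
r_xx = [12, -28, -12, 57, -12, -28, 12]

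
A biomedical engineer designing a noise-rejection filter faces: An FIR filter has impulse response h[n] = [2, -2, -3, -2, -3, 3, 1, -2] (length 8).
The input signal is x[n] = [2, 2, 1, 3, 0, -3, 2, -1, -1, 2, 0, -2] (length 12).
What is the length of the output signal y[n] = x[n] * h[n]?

For linear convolution, the output length is:
len(y) = len(x) + len(h) - 1 = 12 + 8 - 1 = 19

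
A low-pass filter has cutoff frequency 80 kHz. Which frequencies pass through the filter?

A low-pass filter passes all frequencies below the cutoff frequency 80 kHz and attenuates higher frequencies.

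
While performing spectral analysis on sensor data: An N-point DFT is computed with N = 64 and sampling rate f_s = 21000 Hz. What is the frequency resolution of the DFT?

DFT frequency resolution = f_s / N
= 21000 / 64 = 2625/8 Hz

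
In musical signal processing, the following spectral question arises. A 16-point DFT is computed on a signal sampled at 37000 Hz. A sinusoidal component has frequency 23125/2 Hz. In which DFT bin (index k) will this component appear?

DFT frequency resolution = f_s/N = 37000/16 = 4625/2 Hz
Bin index k = f_signal / resolution = 23125/2 / 4625/2 = 5
The signal frequency 23125/2 Hz falls in DFT bin k = 5.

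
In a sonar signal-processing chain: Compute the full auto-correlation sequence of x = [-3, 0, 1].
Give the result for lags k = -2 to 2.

r_xx[k] = sum_m x[m]*x[m+k], indexed from 0, for k = -2 to 2:
  r_xx[-2] = x[2]*x[0] = -3
  r_xx[-1] = x[1]*x[0] + x[2]*x[1] = 0
  r_xx[0] = x[0]*x[0] + x[1]*x[1] + x[2]*x[2] = 10
  r_xx[1] = x[0]*x[1] + x[1]*x[2] = 0
  r_xx[2] = x[0]*x[2] = -3
r_xx = [-3, 0, 10, 0, -3]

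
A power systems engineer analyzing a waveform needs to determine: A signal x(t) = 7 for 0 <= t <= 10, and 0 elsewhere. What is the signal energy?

Energy = integral of |x(t)|^2 dt over the signal duration
= 7^2 * 10 = 49 * 10 = 490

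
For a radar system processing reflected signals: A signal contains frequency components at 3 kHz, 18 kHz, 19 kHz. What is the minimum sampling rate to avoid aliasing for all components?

The highest frequency component is f_max = 19 kHz.
Nyquist rate = 2 * f_max = 2 * 19 kHz = 38 kHz.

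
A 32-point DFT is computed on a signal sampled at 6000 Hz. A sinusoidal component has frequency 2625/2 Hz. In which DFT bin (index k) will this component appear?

DFT frequency resolution = f_s/N = 6000/32 = 375/2 Hz
Bin index k = f_signal / resolution = 2625/2 / 375/2 = 7
The signal frequency 2625/2 Hz falls in DFT bin k = 7.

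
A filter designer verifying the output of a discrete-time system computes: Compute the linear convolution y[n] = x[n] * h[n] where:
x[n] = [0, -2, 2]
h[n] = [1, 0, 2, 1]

y[n] = sum_k x[k]*h[n-k]. Output length = len(x) + len(h) - 1 = 3 + 4 - 1 = 6.
y[0] = 0*1 = 0
y[1] = -2*1 + 0*0 = -2
y[2] = 2*1 + -2*0 + 0*2 = 2
y[3] = 2*0 + -2*2 + 0*1 = -4
y[4] = 2*2 + -2*1 = 2
y[5] = 2*1 = 2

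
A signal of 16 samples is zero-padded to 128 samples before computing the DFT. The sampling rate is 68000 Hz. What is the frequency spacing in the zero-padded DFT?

Original DFT: N = 16, resolution = f_s/N = 68000/16 = 4250 Hz
Zero-padded DFT: N = 128, resolution = f_s/N = 68000/128 = 2125/4 Hz
Zero-padding interpolates the spectrum (finer frequency grid)
but does NOT improve the true spectral resolution (ability to resolve close frequencies).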